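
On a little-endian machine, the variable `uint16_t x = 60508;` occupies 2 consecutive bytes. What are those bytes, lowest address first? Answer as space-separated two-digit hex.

5C EC

60508 in hexadecimal, padded to 16 bits, is 0xEC5C.
Split into bytes (most-significant first): EC 5C.
In little-endian order the low byte comes first in memory.
So at ascending addresses the bytes are 5C EC.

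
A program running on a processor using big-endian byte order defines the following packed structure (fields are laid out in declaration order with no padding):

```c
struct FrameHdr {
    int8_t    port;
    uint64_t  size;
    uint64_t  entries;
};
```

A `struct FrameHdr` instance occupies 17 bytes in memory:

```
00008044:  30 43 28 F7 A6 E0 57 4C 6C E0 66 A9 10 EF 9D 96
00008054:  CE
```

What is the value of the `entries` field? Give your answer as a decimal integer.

`entries` follows `port` (1 B), `size` (8 B), so it starts at offset 1 + 8 = 9 and occupies 8 bytes.
Bytes at offsets 9..16: E0 66 A9 10 EF 9D 96 CE.
In big-endian order the high byte comes first in memory.
The bytes are already most-significant first: 0xE066A910EF9D96CE.
0xE066A910EF9D96CE = 16169797402324997838.

16169797402324997838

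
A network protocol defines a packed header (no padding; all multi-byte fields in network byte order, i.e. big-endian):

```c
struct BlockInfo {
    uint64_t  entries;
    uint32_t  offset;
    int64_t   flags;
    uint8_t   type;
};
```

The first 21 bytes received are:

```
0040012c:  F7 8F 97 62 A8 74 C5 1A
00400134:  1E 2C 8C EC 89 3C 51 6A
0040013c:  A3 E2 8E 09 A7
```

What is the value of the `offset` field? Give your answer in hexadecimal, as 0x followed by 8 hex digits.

0x1E2C8CEC

`offset` follows `entries` (8 bytes), so it starts at byte offset 8 and occupies 4 bytes.
Bytes at offsets 8..11: 1E 2C 8C EC.
Big-endian: lowest address holds the most-significant byte.
The bytes are already most-significant first: 0x1E2C8CEC.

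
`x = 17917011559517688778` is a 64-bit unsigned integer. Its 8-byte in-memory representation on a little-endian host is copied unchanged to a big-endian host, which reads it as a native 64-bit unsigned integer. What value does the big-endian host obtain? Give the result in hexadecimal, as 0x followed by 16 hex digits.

17917011559517688778 in 64-bit hexadecimal is 0xF8A60315C19E93CA.
Stored little-endian, the bytes at ascending addresses are CA 93 9E C1 15 03 A6 F8.
Read back as big-endian, the last byte is least significant, giving 0xCA939EC11503A6F8.

0xCA939EC11503A6F8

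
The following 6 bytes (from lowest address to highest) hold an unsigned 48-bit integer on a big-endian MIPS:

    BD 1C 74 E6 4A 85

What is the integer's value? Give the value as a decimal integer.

207929917983365

Big-endian stores the most-significant byte at the lowest address.
The bytes are already most-significant first: 0xBD1C74E64A85.
0xBD1C74E64A85 = 207929917983365.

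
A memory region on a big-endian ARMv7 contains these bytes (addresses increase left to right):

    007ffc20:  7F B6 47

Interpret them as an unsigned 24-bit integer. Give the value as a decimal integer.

Big-endian stores the most-significant byte at the lowest address.
The bytes are already most-significant first: 0x7FB647.
0x7FB647 = 8369735.

8369735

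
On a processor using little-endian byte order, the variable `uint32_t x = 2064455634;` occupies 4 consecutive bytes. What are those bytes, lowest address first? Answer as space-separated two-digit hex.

D2 17 0D 7B

2064455634 in hexadecimal, padded to 32 bits, is 0x7B0D17D2.
Split into bytes (most-significant first): 7B 0D 17 D2.
In little-endian order the low byte comes first in memory.
So at ascending addresses the bytes are D2 17 0D 7B.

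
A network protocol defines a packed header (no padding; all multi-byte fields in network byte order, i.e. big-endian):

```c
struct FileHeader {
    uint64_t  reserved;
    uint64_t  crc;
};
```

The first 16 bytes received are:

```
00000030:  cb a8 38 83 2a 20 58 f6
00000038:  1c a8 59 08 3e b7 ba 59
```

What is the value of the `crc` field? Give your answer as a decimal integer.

`crc` follows `reserved` (8 bytes), so it starts at byte offset 8 and occupies 8 bytes.
Bytes at offsets 8..15: 1C A8 59 08 3E B7 BA 59.
In big-endian order the high byte comes first in memory.
The bytes are already most-significant first: 0x1CA859083EB7BA59.
0x1CA859083EB7BA59 = 2064998321096211033.

2064998321096211033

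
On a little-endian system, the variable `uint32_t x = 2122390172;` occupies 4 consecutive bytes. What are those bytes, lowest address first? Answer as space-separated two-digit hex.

2122390172 in hexadecimal, padded to 32 bits, is 0x7E811A9C.
Split into bytes (most-significant first): 7E 81 1A 9C.
Little-endian: lowest address holds the least-significant byte.
So at ascending addresses the bytes are 9C 1A 81 7E.

9C 1A 81 7E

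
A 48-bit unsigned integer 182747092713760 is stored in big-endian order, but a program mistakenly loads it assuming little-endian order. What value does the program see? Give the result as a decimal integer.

35740756948390

182747092713760 in 48-bit hexadecimal is 0xA6351F8B8120.
Stored big-endian, the bytes at ascending addresses are A6 35 1F 8B 81 20.
Read back as little-endian, the first byte is least significant, giving 0x20818B1F35A6.
0x20818B1F35A6 = 35740756948390.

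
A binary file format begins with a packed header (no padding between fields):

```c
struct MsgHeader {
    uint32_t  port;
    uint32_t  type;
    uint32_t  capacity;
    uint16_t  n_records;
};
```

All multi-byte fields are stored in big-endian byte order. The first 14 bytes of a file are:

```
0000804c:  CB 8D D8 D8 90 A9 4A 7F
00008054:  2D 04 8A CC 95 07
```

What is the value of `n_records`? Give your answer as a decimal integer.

`n_records` follows `port` (4 B), `type` (4 B), `capacity` (4 B), so it starts at offset 4 + 4 + 4 = 12 and occupies 2 bytes.
Bytes at offsets 12..13: 95 07.
Big-endian stores the most-significant byte at the lowest address.
The bytes are already most-significant first: 0x9507.
0x9507 = 38151.

38151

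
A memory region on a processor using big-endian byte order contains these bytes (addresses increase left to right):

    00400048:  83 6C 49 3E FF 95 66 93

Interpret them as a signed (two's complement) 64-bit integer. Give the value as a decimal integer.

Big-endian stores the most-significant byte at the lowest address.
The bytes are already most-significant first: 0x836C493EFF956693.
Top bit is set, so as a signed 64-bit value this is 0x836C493EFF956693 − 2^64 = -8976719422331459949.

-8976719422331459949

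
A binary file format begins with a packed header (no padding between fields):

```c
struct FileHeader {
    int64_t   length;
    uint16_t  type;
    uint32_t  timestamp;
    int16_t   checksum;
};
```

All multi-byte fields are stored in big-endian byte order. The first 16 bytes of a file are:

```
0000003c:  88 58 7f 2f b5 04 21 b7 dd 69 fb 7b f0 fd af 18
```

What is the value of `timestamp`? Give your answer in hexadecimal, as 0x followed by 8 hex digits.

0xFB7BF0FD

`timestamp` follows `length` (8 B), `type` (2 B), so it starts at offset 8 + 2 = 10 and occupies 4 bytes.
Bytes at offsets 10..13: FB 7B F0 FD.
Big-endian stores the most-significant byte at the lowest address.
The bytes are already most-significant first: 0xFB7BF0FD.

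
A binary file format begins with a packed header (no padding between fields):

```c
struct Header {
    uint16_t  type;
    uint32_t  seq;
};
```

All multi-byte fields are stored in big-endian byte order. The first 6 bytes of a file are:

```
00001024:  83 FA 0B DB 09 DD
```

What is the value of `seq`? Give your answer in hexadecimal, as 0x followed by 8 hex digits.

`seq` follows `type` (2 bytes), so it starts at byte offset 2 and occupies 4 bytes.
Bytes at offsets 2..5: 0B DB 09 DD.
In big-endian order the high byte comes first in memory.
The bytes are already most-significant first: 0x0BDB09DD.

0x0BDB09DD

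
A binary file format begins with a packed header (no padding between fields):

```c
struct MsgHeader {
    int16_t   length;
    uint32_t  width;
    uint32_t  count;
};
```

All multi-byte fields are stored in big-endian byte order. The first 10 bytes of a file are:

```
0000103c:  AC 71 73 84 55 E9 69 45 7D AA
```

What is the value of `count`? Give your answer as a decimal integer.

1766161834

`count` follows `length` (2 B), `width` (4 B), so it starts at offset 2 + 4 = 6 and occupies 4 bytes.
Bytes at offsets 6..9: 69 45 7D AA.
In big-endian order the high byte comes first in memory.
The bytes are already most-significant first: 0x69457DAA.
0x69457DAA = 1766161834.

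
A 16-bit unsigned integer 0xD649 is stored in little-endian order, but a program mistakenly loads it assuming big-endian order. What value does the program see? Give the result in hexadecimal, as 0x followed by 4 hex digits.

Stored little-endian, the bytes at ascending addresses are 49 D6.
Read back as big-endian, the last byte is least significant, giving 0x49D6.

0x49D6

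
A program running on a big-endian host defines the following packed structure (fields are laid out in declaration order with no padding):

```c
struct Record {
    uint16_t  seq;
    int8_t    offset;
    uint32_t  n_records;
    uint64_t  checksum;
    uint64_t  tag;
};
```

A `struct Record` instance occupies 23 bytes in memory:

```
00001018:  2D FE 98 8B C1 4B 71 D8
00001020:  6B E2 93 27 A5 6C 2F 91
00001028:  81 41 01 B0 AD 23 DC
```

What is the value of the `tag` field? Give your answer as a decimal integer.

`tag` follows `seq` (2 B), `offset` (1 B), `n_records` (4 B), `checksum` (8 B), so it starts at offset 2 + 1 + 4 + 8 = 15 and occupies 8 bytes.
Bytes at offsets 15..22: 91 81 41 01 B0 AD 23 DC.
Big-endian stores the most-significant byte at the lowest address.
The bytes are already most-significant first: 0x91814101B0AD23DC.
0x91814101B0AD23DC = 10484732883010135004.

10484732883010135004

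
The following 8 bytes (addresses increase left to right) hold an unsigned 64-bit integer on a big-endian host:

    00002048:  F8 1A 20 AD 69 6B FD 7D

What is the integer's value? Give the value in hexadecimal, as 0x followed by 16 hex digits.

In big-endian order the high byte comes first in memory.
The bytes are already most-significant first: 0xF81A20AD696BFD7D.

0xF81A20AD696BFD7D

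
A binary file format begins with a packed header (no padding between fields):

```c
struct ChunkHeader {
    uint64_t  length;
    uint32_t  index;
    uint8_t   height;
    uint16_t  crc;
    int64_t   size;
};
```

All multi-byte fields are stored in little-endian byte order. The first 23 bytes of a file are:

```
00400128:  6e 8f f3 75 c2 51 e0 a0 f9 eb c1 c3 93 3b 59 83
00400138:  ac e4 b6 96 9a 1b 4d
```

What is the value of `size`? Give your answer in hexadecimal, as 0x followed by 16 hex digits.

0x4D1B9A96B6E4AC83

`size` follows `length` (8 B), `index` (4 B), `height` (1 B), `crc` (2 B), so it starts at offset 8 + 4 + 1 + 2 = 15 and occupies 8 bytes.
Bytes at offsets 15..22: 83 AC E4 B6 96 9A 1B 4D.
Little-endian stores the least-significant byte at the lowest address.
Reassemble most-significant byte first: 4D 1B 9A 96 B6 E4 AC 83 → 0x4D1B9A96B6E4AC83.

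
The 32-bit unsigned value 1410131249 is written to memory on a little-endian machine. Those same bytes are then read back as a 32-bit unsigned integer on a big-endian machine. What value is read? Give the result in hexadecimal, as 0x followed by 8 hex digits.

1410131249 in 32-bit hexadecimal is 0x540CE531.
Stored little-endian, the bytes at ascending addresses are 31 E5 0C 54.
Read back as big-endian, the last byte is least significant, giving 0x31E50C54.

0x31E50C54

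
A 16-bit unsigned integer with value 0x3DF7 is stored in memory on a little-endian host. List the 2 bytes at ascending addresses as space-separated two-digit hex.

Split into bytes (most-significant first): 3D F7.
Little-endian: lowest address holds the least-significant byte.
So at ascending addresses the bytes are F7 3D.

F7 3D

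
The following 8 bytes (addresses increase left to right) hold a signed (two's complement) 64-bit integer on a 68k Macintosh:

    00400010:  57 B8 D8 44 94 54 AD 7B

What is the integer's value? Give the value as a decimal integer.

Big-endian: lowest address holds the most-significant byte.
The bytes are already most-significant first: 0x57B8D8449454AD7B.
0x57B8D8449454AD7B = 6321039866072444283.

6321039866072444283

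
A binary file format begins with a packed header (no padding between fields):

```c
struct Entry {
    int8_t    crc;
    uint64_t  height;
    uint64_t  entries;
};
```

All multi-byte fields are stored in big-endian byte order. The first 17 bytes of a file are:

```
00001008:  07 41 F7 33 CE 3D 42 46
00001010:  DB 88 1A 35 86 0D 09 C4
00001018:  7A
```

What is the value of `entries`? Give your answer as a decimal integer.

`entries` follows `crc` (1 B), `height` (8 B), so it starts at offset 1 + 8 = 9 and occupies 8 bytes.
Bytes at offsets 9..16: 88 1A 35 86 0D 09 C4 7A.
In big-endian order the high byte comes first in memory.
The bytes are already most-significant first: 0x881A35860D09C47A.
0x881A35860D09C47A = 9807209988413310074.

9807209988413310074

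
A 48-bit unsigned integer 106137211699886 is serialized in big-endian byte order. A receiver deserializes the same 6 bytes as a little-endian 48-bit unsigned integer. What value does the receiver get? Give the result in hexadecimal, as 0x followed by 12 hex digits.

106137211699886 in 48-bit hexadecimal is 0x6087FECD02AE.
Stored big-endian, the bytes at ascending addresses are 60 87 FE CD 02 AE.
Read back as little-endian, the first byte is least significant, giving 0xAE02CDFE8760.

0xAE02CDFE8760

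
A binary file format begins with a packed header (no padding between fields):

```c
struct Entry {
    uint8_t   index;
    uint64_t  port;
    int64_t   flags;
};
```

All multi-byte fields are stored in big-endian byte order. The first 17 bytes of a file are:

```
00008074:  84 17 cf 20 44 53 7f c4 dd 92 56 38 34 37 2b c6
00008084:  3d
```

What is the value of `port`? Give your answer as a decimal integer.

1715625460882195677

`port` follows `index` (1 byte), so it starts at byte offset 1 and occupies 8 bytes.
Bytes at offsets 1..8: 17 CF 20 44 53 7F C4 DD.
Big-endian stores the most-significant byte at the lowest address.
The bytes are already most-significant first: 0x17CF2044537FC4DD.
0x17CF2044537FC4DD = 1715625460882195677.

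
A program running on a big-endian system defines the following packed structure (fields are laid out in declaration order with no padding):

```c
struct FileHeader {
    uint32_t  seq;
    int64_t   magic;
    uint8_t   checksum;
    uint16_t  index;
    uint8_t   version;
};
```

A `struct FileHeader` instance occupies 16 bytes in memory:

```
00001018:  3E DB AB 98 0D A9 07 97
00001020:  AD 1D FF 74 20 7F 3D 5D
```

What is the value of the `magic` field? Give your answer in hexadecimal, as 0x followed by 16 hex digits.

0x0DA90797AD1DFF74

`magic` follows `seq` (4 bytes), so it starts at byte offset 4 and occupies 8 bytes.
Bytes at offsets 4..11: 0D A9 07 97 AD 1D FF 74.
In big-endian order the high byte comes first in memory.
The bytes are already most-significant first: 0x0DA90797AD1DFF74.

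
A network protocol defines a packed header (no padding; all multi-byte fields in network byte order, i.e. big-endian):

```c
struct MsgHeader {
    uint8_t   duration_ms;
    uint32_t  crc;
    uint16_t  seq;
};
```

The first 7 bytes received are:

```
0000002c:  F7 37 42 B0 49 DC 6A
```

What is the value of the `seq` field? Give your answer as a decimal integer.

56426

`seq` follows `duration_ms` (1 B), `crc` (4 B), so it starts at offset 1 + 4 = 5 and occupies 2 bytes.
Bytes at offsets 5..6: DC 6A.
In big-endian order the high byte comes first in memory.
The bytes are already most-significant first: 0xDC6A.
0xDC6A = 56426.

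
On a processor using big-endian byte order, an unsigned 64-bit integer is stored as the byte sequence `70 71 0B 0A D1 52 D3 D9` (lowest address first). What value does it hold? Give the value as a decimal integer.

8102269345705677785

Big-endian: lowest address holds the most-significant byte.
The bytes are already most-significant first: 0x70710B0AD152D3D9.
0x70710B0AD152D3D9 = 8102269345705677785.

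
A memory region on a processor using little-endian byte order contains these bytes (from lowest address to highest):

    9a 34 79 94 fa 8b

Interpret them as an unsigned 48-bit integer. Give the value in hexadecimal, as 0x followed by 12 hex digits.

0x8BFA9479349A

In little-endian order the low byte comes first in memory.
Reassemble most-significant byte first: 8B FA 94 79 34 9A → 0x8BFA9479349A.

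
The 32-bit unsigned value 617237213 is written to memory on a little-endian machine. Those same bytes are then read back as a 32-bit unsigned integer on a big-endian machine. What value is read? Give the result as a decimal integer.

3712666148

617237213 in 32-bit hexadecimal is 0x24CA4ADD.
Stored little-endian, the bytes at ascending addresses are DD 4A CA 24.
Read back as big-endian, the last byte is least significant, giving 0xDD4ACA24.
0xDD4ACA24 = 3712666148.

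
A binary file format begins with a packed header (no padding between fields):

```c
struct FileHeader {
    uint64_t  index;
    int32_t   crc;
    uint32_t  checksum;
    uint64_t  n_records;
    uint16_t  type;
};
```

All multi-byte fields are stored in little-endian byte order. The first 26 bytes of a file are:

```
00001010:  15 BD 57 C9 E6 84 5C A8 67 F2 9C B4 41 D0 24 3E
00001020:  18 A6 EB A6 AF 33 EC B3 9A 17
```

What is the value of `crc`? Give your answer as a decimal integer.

-1264782745

`crc` follows `index` (8 bytes), so it starts at byte offset 8 and occupies 4 bytes.
Bytes at offsets 8..11: 67 F2 9C B4.
In little-endian order the low byte comes first in memory.
Reassemble most-significant byte first: B4 9C F2 67 → 0xB49CF267.
Top bit is set, so as a signed 32-bit value this is 0xB49CF267 − 2^32 = -1264782745.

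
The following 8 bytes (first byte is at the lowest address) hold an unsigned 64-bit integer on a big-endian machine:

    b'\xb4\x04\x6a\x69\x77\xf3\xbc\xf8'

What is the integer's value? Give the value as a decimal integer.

In big-endian order the high byte comes first in memory.
The bytes are already most-significant first: 0xB4046A6977F3BCF8.
0xB4046A6977F3BCF8 = 12971609827950443768.

12971609827950443768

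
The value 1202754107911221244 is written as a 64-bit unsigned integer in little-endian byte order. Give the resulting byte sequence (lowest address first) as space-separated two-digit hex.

1202754107911221244 in hexadecimal, padded to 64 bits, is 0x10B10A7D1A30AFFC.
Split into bytes (most-significant first): 10 B1 0A 7D 1A 30 AF FC.
Little-endian stores the least-significant byte at the lowest address.
So at ascending addresses the bytes are FC AF 30 1A 7D 0A B1 10.

FC AF 30 1A 7D 0A B1 10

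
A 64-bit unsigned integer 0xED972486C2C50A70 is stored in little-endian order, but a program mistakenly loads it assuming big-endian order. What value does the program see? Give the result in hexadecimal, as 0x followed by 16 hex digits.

Stored little-endian, the bytes at ascending addresses are 70 0A C5 C2 86 24 97 ED.
Read back as big-endian, the last byte is least significant, giving 0x700AC5C2862497ED.

0x700AC5C2862497ED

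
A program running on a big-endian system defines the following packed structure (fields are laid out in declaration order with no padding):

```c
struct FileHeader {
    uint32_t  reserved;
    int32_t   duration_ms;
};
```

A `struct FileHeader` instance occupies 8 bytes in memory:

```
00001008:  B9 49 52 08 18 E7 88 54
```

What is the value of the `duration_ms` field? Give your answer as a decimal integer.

417826900

`duration_ms` follows `reserved` (4 bytes), so it starts at byte offset 4 and occupies 4 bytes.
Bytes at offsets 4..7: 18 E7 88 54.
Big-endian stores the most-significant byte at the lowest address.
The bytes are already most-significant first: 0x18E78854.
0x18E78854 = 417826900.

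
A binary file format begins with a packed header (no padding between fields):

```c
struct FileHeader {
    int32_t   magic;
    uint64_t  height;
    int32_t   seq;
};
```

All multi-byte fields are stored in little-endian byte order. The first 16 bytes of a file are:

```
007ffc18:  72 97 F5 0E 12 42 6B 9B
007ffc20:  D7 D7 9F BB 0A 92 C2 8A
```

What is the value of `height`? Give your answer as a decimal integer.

13519761927414956562

`height` follows `magic` (4 bytes), so it starts at byte offset 4 and occupies 8 bytes.
Bytes at offsets 4..11: 12 42 6B 9B D7 D7 9F BB.
In little-endian order the low byte comes first in memory.
Reassemble most-significant byte first: BB 9F D7 D7 9B 6B 42 12 → 0xBB9FD7D79B6B4212.
0xBB9FD7D79B6B4212 = 13519761927414956562.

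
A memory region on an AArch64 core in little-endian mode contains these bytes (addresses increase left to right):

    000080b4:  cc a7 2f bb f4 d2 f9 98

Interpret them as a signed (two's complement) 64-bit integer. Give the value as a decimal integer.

-7423670562189236276

Little-endian: lowest address holds the least-significant byte.
Reassemble most-significant byte first: 98 F9 D2 F4 BB 2F A7 CC → 0x98F9D2F4BB2FA7CC.
Top bit is set, so as a signed 64-bit value this is 0x98F9D2F4BB2FA7CC − 2^64 = -7423670562189236276.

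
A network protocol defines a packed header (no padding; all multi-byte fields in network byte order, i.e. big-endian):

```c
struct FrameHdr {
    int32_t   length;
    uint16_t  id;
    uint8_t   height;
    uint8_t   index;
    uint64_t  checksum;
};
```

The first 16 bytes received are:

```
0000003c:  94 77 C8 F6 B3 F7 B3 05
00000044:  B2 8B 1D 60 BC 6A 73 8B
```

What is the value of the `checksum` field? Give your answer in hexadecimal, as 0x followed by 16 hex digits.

0xB28B1D60BC6A738B

`checksum` follows `length` (4 B), `id` (2 B), `height` (1 B), `index` (1 B), so it starts at offset 4 + 2 + 1 + 1 = 8 and occupies 8 bytes.
Bytes at offsets 8..15: B2 8B 1D 60 BC 6A 73 8B.
Big-endian stores the most-significant byte at the lowest address.
The bytes are already most-significant first: 0xB28B1D60BC6A738B.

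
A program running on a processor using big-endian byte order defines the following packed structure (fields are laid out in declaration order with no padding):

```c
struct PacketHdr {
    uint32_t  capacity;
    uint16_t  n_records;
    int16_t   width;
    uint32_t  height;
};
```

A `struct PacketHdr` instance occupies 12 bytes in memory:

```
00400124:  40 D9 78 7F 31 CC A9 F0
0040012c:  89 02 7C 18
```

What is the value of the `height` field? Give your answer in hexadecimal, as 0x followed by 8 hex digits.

`height` follows `capacity` (4 B), `n_records` (2 B), `width` (2 B), so it starts at offset 4 + 2 + 2 = 8 and occupies 4 bytes.
Bytes at offsets 8..11: 89 02 7C 18.
Big-endian stores the most-significant byte at the lowest address.
The bytes are already most-significant first: 0x89027C18.

0x89027C18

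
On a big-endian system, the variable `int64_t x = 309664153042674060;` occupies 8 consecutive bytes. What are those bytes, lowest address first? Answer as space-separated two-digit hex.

309664153042674060 in hexadecimal, padded to 64 bits, is 0x044C25E811C7E18C.
Split into bytes (most-significant first): 04 4C 25 E8 11 C7 E1 8C.
Big-endian: lowest address holds the most-significant byte.
So the memory order matches the most-significant-first order: 04 4C 25 E8 11 C7 E1 8C.

04 4C 25 E8 11 C7 E1 8C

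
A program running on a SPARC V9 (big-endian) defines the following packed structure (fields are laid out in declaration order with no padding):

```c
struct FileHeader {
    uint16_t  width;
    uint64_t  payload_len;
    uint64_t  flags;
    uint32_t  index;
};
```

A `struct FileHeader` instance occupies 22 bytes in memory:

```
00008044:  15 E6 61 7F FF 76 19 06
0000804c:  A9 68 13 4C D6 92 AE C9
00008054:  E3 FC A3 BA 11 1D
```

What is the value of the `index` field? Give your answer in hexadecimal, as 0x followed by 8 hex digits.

0xA3BA111D

`index` follows `width` (2 B), `payload_len` (8 B), `flags` (8 B), so it starts at offset 2 + 8 + 8 = 18 and occupies 4 bytes.
Bytes at offsets 18..21: A3 BA 11 1D.
Big-endian: lowest address holds the most-significant byte.
The bytes are already most-significant first: 0xA3BA111D.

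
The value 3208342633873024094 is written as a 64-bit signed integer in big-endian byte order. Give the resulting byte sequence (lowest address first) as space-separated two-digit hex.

3208342633873024094 in hexadecimal, padded to 64 bits, is 0x2C8652A081BE245E.
Split into bytes (most-significant first): 2C 86 52 A0 81 BE 24 5E.
Big-endian stores the most-significant byte at the lowest address.
So the memory order matches the most-significant-first order: 2C 86 52 A0 81 BE 24 5E.

2C 86 52 A0 81 BE 24 5E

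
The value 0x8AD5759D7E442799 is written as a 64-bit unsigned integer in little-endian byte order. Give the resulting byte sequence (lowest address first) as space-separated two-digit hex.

Split into bytes (most-significant first): 8A D5 75 9D 7E 44 27 99.
Little-endian: lowest address holds the least-significant byte.
So at ascending addresses the bytes are 99 27 44 7E 9D 75 D5 8A.

99 27 44 7E 9D 75 D5 8A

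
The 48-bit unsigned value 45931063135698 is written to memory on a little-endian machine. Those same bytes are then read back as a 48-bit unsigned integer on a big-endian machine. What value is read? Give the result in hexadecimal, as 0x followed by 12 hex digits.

45931063135698 in 48-bit hexadecimal is 0x29C628B3CDD2.
Stored little-endian, the bytes at ascending addresses are D2 CD B3 28 C6 29.
Read back as big-endian, the last byte is least significant, giving 0xD2CDB328C629.

0xD2CDB328C629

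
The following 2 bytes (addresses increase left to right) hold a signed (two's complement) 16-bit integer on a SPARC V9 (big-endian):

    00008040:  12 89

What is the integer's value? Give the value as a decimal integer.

Big-endian: lowest address holds the most-significant byte.
The bytes are already most-significant first: 0x1289.
0x1289 = 4745.

4745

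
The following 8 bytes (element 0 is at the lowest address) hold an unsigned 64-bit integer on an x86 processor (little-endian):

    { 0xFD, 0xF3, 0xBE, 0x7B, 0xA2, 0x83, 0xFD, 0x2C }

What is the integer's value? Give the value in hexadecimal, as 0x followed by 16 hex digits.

In little-endian order the low byte comes first in memory.
Reassemble most-significant byte first: 2C FD 83 A2 7B BE F3 FD → 0x2CFD83A27BBEF3FD.

0x2CFD83A27BBEF3FD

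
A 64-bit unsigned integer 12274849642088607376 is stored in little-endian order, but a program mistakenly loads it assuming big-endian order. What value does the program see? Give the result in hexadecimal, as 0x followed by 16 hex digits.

12274849642088607376 in 64-bit hexadecimal is 0xAA5906B6EC05AE90.
Stored little-endian, the bytes at ascending addresses are 90 AE 05 EC B6 06 59 AA.
Read back as big-endian, the last byte is least significant, giving 0x90AE05ECB60659AA.

0x90AE05ECB60659AA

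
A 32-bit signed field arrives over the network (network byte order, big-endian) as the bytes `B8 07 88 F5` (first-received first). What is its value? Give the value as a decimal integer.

Big-endian stores the most-significant byte at the lowest address.
The bytes are already most-significant first: 0xB80788F5.
Top bit is set, so as a signed 32-bit value this is 0xB80788F5 − 2^32 = -1207465739.

-1207465739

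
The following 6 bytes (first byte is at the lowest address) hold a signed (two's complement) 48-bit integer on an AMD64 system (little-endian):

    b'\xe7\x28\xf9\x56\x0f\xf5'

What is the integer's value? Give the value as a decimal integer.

-12028744226585

In little-endian order the low byte comes first in memory.
Reassemble most-significant byte first: F5 0F 56 F9 28 E7 → 0xF50F56F928E7.
Top bit is set, so as a signed 48-bit value this is 0xF50F56F928E7 − 2^48 = -12028744226585.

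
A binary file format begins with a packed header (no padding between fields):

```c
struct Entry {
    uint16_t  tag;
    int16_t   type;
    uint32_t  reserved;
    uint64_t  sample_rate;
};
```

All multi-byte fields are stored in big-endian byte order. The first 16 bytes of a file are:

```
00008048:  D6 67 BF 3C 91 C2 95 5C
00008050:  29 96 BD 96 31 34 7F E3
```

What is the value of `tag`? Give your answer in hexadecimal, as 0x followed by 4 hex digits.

`tag` is the first field, at byte offset 0, occupying 2 bytes.
Bytes at offsets 0..1: D6 67.
Big-endian stores the most-significant byte at the lowest address.
The bytes are already most-significant first: 0xD667.

0xD667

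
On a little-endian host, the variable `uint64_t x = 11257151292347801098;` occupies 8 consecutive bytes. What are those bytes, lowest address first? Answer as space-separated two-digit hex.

0A 5E 38 1B 75 6F 39 9C

11257151292347801098 in hexadecimal, padded to 64 bits, is 0x9C396F751B385E0A.
Split into bytes (most-significant first): 9C 39 6F 75 1B 38 5E 0A.
Little-endian stores the least-significant byte at the lowest address.
So at ascending addresses the bytes are 0A 5E 38 1B 75 6F 39 9C.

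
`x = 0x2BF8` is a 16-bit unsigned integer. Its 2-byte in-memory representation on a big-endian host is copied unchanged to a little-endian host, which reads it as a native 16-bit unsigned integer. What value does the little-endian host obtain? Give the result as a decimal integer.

Stored big-endian, the bytes at ascending addresses are 2B F8.
Read back as little-endian, the first byte is least significant, giving 0xF82B.
0xF82B = 63531.

63531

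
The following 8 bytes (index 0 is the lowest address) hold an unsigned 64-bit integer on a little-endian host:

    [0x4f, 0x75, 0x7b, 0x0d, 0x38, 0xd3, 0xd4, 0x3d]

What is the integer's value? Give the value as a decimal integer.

4455418169074087247

In little-endian order the low byte comes first in memory.
Reassemble most-significant byte first: 3D D4 D3 38 0D 7B 75 4F → 0x3DD4D3380D7B754F.
0x3DD4D3380D7B754F = 4455418169074087247.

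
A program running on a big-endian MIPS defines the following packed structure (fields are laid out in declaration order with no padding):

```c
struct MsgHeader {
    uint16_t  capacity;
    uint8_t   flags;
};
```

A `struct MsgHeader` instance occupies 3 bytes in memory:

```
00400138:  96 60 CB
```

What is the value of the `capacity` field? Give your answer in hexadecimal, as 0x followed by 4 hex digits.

0x9660

`capacity` is the first field, at byte offset 0, occupying 2 bytes.
Bytes at offsets 0..1: 96 60.
In big-endian order the high byte comes first in memory.
The bytes are already most-significant first: 0x9660.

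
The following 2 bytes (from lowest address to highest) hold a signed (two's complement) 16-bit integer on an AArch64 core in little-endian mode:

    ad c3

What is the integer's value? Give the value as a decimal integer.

In little-endian order the low byte comes first in memory.
Reassemble most-significant byte first: C3 AD → 0xC3AD.
Top bit is set, so as a signed 16-bit value this is 0xC3AD − 2^16 = -15443.

-15443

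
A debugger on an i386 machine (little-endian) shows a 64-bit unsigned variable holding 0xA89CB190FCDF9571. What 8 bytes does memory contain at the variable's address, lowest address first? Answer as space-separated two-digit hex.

71 95 DF FC 90 B1 9C A8

Split into bytes (most-significant first): A8 9C B1 90 FC DF 95 71.
Little-endian: lowest address holds the least-significant byte.
So at ascending addresses the bytes are 71 95 DF FC 90 B1 9C A8.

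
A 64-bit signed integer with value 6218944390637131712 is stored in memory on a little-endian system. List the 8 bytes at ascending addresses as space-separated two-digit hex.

C0 97 D5 51 F9 20 4E 56

6218944390637131712 in hexadecimal, padded to 64 bits, is 0x564E20F951D597C0.
Split into bytes (most-significant first): 56 4E 20 F9 51 D5 97 C0.
In little-endian order the low byte comes first in memory.
So at ascending addresses the bytes are C0 97 D5 51 F9 20 4E 56.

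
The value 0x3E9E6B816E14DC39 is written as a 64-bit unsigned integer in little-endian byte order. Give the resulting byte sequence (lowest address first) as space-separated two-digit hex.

Split into bytes (most-significant first): 3E 9E 6B 81 6E 14 DC 39.
Little-endian: lowest address holds the least-significant byte.
So at ascending addresses the bytes are 39 DC 14 6E 81 6B 9E 3E.

39 DC 14 6E 81 6B 9E 3E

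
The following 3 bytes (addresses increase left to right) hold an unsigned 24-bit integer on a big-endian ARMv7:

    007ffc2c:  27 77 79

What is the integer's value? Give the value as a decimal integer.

In big-endian order the high byte comes first in memory.
The bytes are already most-significant first: 0x277779.
0x277779 = 2586489.

2586489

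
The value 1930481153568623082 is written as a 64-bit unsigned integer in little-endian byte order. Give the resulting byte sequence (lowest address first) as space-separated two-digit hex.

EA 49 0B 8C 61 72 CA 1A

1930481153568623082 in hexadecimal, padded to 64 bits, is 0x1ACA72618C0B49EA.
Split into bytes (most-significant first): 1A CA 72 61 8C 0B 49 EA.
Little-endian stores the least-significant byte at the lowest address.
So at ascending addresses the bytes are EA 49 0B 8C 61 72 CA 1A.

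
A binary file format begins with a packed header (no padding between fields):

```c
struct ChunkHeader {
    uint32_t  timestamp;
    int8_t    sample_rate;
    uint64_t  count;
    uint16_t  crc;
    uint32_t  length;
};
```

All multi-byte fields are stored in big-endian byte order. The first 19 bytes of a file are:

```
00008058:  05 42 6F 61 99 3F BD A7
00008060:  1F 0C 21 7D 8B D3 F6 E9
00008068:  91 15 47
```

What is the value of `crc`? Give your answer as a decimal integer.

`crc` follows `timestamp` (4 B), `sample_rate` (1 B), `count` (8 B), so it starts at offset 4 + 1 + 8 = 13 and occupies 2 bytes.
Bytes at offsets 13..14: D3 F6.
In big-endian order the high byte comes first in memory.
The bytes are already most-significant first: 0xD3F6.
0xD3F6 = 54262.

54262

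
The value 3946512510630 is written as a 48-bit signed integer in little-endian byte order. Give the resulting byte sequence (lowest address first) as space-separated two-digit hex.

A6 EE 79 DE 96 03

3946512510630 in hexadecimal, padded to 48 bits, is 0x0396DE79EEA6.
Split into bytes (most-significant first): 03 96 DE 79 EE A6.
Little-endian stores the least-significant byte at the lowest address.
So at ascending addresses the bytes are A6 EE 79 DE 96 03.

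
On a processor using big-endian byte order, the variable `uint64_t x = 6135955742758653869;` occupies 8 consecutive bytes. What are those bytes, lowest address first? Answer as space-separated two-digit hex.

6135955742758653869 in hexadecimal, padded to 64 bits, is 0x55274B3D04A5CFAD.
Split into bytes (most-significant first): 55 27 4B 3D 04 A5 CF AD.
In big-endian order the high byte comes first in memory.
So the memory order matches the most-significant-first order: 55 27 4B 3D 04 A5 CF AD.

55 27 4B 3D 04 A5 CF AD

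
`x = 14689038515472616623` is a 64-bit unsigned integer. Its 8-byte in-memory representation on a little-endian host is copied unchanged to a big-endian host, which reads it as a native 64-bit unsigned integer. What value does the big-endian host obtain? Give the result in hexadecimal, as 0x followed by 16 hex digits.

0xAFCCC636B4F2D9CB

14689038515472616623 in 64-bit hexadecimal is 0xCBD9F2B436C6CCAF.
Stored little-endian, the bytes at ascending addresses are AF CC C6 36 B4 F2 D9 CB.
Read back as big-endian, the last byte is least significant, giving 0xAFCCC636B4F2D9CB.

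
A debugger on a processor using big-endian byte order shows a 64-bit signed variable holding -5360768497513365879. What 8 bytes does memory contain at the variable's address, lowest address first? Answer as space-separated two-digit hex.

B5 9A B9 74 3E 9C 7E 89

Two's complement of -5360768497513365879 in 64 bits: 5360768497513365879 = 0x4A65468BC1638177; invert → 0xB59AB9743E9C7E88; add 1 → 0xB59AB9743E9C7E89.
Split into bytes (most-significant first): B5 9A B9 74 3E 9C 7E 89.
Big-endian: lowest address holds the most-significant byte.
So the memory order matches the most-significant-first order: B5 9A B9 74 3E 9C 7E 89.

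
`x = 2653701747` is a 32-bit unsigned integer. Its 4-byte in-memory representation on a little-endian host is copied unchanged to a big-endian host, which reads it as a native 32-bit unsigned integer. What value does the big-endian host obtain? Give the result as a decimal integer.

2653701747 in 32-bit hexadecimal is 0x9E2C4673.
Stored little-endian, the bytes at ascending addresses are 73 46 2C 9E.
Read back as big-endian, the last byte is least significant, giving 0x73462C9E.
0x73462C9E = 1933978782.

1933978782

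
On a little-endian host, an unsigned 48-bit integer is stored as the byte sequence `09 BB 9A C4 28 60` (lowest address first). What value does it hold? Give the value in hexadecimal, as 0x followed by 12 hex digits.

In little-endian order the low byte comes first in memory.
Reassemble most-significant byte first: 60 28 C4 9A BB 09 → 0x6028C49ABB09.

0x6028C49ABB09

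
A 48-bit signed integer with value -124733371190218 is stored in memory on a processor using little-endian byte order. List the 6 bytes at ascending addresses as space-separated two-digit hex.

36 F4 B7 3F 8E 8E

Two's complement of -124733371190218 in 48 bits: 124733371190218 = 0x7171C0480BCA; invert → 0x8E8E3FB7F435; add 1 → 0x8E8E3FB7F436.
Split into bytes (most-significant first): 8E 8E 3F B7 F4 36.
Little-endian: lowest address holds the least-significant byte.
So at ascending addresses the bytes are 36 F4 B7 3F 8E 8E.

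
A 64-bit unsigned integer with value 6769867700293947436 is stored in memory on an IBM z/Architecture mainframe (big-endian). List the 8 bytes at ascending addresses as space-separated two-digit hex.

5D F3 66 CE 1C 69 50 2C

6769867700293947436 in hexadecimal, padded to 64 bits, is 0x5DF366CE1C69502C.
Split into bytes (most-significant first): 5D F3 66 CE 1C 69 50 2C.
Big-endian stores the most-significant byte at the lowest address.
So the memory order matches the most-significant-first order: 5D F3 66 CE 1C 69 50 2C.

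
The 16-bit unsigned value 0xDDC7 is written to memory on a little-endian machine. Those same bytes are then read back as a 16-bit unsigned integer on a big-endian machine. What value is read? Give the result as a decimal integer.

Stored little-endian, the bytes at ascending addresses are C7 DD.
Read back as big-endian, the last byte is least significant, giving 0xC7DD.
0xC7DD = 51165.

51165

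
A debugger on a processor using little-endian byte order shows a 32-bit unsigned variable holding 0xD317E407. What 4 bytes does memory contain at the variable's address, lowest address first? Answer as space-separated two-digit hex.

07 E4 17 D3

Split into bytes (most-significant first): D3 17 E4 07.
Little-endian stores the least-significant byte at the lowest address.
So at ascending addresses the bytes are 07 E4 17 D3.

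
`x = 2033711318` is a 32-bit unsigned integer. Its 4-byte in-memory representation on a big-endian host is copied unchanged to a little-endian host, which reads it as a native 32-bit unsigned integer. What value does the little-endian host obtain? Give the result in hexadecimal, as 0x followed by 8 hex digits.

2033711318 in 32-bit hexadecimal is 0x7937F8D6.
Stored big-endian, the bytes at ascending addresses are 79 37 F8 D6.
Read back as little-endian, the first byte is least significant, giving 0xD6F83779.

0xD6F83779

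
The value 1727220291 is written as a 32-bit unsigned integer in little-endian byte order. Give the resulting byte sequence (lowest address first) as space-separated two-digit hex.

43 4A F3 66

1727220291 in hexadecimal, padded to 32 bits, is 0x66F34A43.
Split into bytes (most-significant first): 66 F3 4A 43.
Little-endian stores the least-significant byte at the lowest address.
So at ascending addresses the bytes are 43 4A F3 66.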